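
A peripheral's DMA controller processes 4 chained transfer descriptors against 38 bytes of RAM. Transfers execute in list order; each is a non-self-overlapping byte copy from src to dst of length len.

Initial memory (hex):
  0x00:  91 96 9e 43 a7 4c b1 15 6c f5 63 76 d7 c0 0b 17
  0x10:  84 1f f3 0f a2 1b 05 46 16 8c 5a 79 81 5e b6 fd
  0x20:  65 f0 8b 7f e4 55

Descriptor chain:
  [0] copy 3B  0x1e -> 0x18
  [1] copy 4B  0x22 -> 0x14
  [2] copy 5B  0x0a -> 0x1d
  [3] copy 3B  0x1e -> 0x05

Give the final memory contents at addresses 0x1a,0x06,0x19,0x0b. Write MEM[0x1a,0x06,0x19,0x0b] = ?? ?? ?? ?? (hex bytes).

MEM[0x1a,0x06,0x19,0x0b] = 65 d7 fd 76

  after D0: wrote 3B at 0x18 = b6fd65
  after D1: wrote 4B at 0x14 = 8b7fe455
  after D2: wrote 5B at 0x1d = 6376d7c00b
  after D3: wrote 3B at 0x05 = 76d7c0
query mem[0x1a]=0x65, mem[0x06]=0xd7, mem[0x19]=0xfd, mem[0x0b]=0x76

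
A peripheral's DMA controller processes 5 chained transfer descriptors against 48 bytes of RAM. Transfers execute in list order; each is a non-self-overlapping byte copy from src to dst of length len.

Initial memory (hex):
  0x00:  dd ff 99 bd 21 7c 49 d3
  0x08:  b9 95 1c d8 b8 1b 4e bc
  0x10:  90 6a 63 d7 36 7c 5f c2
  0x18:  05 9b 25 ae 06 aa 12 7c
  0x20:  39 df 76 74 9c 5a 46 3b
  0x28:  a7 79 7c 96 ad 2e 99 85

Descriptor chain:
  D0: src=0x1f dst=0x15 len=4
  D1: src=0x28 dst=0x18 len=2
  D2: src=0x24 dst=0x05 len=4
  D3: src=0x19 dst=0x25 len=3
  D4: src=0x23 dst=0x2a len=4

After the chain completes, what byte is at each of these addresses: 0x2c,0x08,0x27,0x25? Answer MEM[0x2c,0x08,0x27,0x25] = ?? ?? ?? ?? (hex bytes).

MEM[0x2c,0x08,0x27,0x25] = 79 3b ae 79

D0: mem[0x15..0x18] <- [7c 39 df 76]
D1: mem[0x18..0x19] <- [a7 79]
D2: mem[0x05..0x08] <- [9c 5a 46 3b]
D3: mem[0x25..0x27] <- [79 25 ae]
D4: mem[0x2a..0x2d] <- [74 9c 79 25]
query mem[0x2c]=0x79, mem[0x08]=0x3b, mem[0x27]=0xae, mem[0x25]=0x79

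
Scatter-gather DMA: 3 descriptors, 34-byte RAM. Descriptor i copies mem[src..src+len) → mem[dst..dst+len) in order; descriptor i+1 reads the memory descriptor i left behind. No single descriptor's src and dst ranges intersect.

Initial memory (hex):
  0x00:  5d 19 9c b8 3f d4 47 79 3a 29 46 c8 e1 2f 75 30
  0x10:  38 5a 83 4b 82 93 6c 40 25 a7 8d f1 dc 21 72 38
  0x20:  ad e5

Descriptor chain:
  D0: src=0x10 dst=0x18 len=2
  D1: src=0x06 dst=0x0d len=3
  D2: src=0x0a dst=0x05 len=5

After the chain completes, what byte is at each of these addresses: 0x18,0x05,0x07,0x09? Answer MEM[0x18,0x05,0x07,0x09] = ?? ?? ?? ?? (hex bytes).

D0: mem[0x18..0x19] <- [38 5a]
D1: mem[0x0d..0x0f] <- [47 79 3a]
D2: mem[0x05..0x09] <- [46 c8 e1 47 79]
query mem[0x18]=0x38, mem[0x05]=0x46, mem[0x07]=0xe1, mem[0x09]=0x79

MEM[0x18,0x05,0x07,0x09] = 38 46 e1 79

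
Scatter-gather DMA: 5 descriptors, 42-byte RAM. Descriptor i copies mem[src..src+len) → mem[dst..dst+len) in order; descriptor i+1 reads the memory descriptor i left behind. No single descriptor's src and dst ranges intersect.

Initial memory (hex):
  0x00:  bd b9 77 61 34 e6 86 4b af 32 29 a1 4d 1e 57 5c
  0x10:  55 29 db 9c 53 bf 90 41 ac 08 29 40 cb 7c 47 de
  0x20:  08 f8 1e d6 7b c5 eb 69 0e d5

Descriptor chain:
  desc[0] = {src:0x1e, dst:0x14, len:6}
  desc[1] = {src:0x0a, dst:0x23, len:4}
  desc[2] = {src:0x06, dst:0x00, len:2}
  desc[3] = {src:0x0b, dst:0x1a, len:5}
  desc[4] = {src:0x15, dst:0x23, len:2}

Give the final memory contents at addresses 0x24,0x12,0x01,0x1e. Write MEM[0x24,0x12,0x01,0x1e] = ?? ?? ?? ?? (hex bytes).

MEM[0x24,0x12,0x01,0x1e] = 08 db 4b 5c

#0 dst[0x14+6] := {0x47,0xde,0x08,0xf8,0x1e,0xd6}
#1 dst[0x23+4] := {0x29,0xa1,0x4d,0x1e}
#2 dst[0x00+2] := {0x86,0x4b}
#3 dst[0x1a+5] := {0xa1,0x4d,0x1e,0x57,0x5c}
#4 dst[0x23+2] := {0xde,0x08}
query mem[0x24]=0x08, mem[0x12]=0xdb, mem[0x01]=0x4b, mem[0x1e]=0x5c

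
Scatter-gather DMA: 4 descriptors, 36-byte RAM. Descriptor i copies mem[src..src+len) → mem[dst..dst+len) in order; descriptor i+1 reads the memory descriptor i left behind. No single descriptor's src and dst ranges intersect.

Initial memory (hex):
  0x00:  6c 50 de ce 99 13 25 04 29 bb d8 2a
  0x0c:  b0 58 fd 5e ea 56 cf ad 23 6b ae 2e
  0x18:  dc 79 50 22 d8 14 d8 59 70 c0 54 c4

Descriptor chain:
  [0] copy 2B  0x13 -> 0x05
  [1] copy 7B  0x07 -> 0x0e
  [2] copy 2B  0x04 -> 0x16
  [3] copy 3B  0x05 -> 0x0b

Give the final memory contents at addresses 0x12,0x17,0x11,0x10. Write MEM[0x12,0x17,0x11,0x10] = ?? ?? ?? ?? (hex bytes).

  after D0: wrote 2B at 0x05 = ad23
  after D1: wrote 7B at 0x0e = 0429bbd82ab058
  after D2: wrote 2B at 0x16 = 99ad
  after D3: wrote 3B at 0x0b = ad2304
query mem[0x12]=0x2a, mem[0x17]=0xad, mem[0x11]=0xd8, mem[0x10]=0xbb

MEM[0x12,0x17,0x11,0x10] = 2a ad d8 bb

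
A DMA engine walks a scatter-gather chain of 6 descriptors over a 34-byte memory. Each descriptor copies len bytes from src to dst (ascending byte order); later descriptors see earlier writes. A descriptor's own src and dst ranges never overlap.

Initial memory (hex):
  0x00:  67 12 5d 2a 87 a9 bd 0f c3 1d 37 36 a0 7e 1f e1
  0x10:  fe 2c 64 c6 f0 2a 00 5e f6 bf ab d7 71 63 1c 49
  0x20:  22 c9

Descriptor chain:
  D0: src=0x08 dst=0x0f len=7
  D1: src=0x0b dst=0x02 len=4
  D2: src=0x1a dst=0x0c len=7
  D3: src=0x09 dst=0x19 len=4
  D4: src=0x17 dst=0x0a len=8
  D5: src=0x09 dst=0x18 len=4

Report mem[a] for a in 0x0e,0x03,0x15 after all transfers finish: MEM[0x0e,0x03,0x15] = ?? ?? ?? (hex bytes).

D0: mem[0x0f..0x15] <- [c3 1d 37 36 a0 7e 1f]
D1: mem[0x02..0x05] <- [36 a0 7e 1f]
D2: mem[0x0c..0x12] <- [ab d7 71 63 1c 49 22]
D3: mem[0x19..0x1c] <- [1d 37 36 ab]
D4: mem[0x0a..0x11] <- [5e f6 1d 37 36 ab 63 1c]
D5: mem[0x18..0x1b] <- [1d 5e f6 1d]
query mem[0x0e]=0x36, mem[0x03]=0xa0, mem[0x15]=0x1f

MEM[0x0e,0x03,0x15] = 36 a0 1f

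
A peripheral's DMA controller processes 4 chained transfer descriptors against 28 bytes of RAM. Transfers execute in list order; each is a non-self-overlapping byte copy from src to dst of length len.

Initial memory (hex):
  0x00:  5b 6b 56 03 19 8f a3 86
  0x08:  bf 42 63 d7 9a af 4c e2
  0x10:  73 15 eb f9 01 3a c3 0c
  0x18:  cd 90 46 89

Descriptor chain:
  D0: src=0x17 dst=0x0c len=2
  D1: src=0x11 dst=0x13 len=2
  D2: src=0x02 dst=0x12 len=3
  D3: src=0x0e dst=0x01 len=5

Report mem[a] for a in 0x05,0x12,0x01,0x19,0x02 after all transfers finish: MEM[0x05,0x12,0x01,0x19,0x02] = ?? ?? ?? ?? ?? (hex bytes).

#0 dst[0x0c+2] := {0x0c,0xcd}
#1 dst[0x13+2] := {0x15,0xeb}
#2 dst[0x12+3] := {0x56,0x03,0x19}
#3 dst[0x01+5] := {0x4c,0xe2,0x73,0x15,0x56}
query mem[0x05]=0x56, mem[0x12]=0x56, mem[0x01]=0x4c, mem[0x19]=0x90, mem[0x02]=0xe2

MEM[0x05,0x12,0x01,0x19,0x02] = 56 56 4c 90 e2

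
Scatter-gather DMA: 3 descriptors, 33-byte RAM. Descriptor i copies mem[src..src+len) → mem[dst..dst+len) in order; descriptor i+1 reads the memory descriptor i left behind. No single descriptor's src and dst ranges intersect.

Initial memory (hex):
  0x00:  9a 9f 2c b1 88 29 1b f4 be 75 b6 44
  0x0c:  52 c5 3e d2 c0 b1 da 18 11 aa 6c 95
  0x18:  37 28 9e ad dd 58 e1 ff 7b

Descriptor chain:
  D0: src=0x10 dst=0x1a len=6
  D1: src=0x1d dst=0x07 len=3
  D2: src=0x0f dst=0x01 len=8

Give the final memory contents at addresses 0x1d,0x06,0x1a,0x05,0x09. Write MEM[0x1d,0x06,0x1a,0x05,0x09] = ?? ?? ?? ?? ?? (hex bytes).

#0 dst[0x1a+6] := {0xc0,0xb1,0xda,0x18,0x11,0xaa}
#1 dst[0x07+3] := {0x18,0x11,0xaa}
#2 dst[0x01+8] := {0xd2,0xc0,0xb1,0xda,0x18,0x11,0xaa,0x6c}
query mem[0x1d]=0x18, mem[0x06]=0x11, mem[0x1a]=0xc0, mem[0x05]=0x18, mem[0x09]=0xaa

MEM[0x1d,0x06,0x1a,0x05,0x09] = 18 11 c0 18 aa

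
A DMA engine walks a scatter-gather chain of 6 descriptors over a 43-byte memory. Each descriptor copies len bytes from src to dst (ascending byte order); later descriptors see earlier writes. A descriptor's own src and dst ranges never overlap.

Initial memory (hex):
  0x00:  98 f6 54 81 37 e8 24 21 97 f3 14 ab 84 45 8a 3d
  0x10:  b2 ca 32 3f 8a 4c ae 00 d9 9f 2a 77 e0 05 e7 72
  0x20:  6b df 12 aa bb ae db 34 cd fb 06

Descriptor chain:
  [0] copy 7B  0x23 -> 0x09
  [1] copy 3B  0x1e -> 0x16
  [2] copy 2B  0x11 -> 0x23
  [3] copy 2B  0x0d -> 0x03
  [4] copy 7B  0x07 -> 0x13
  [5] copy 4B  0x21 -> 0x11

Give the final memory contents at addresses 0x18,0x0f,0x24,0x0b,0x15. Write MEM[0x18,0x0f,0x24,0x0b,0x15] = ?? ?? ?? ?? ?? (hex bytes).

#0 dst[0x09+7] := {0xaa,0xbb,0xae,0xdb,0x34,0xcd,0xfb}
#1 dst[0x16+3] := {0xe7,0x72,0x6b}
#2 dst[0x23+2] := {0xca,0x32}
#3 dst[0x03+2] := {0x34,0xcd}
#4 dst[0x13+7] := {0x21,0x97,0xaa,0xbb,0xae,0xdb,0x34}
#5 dst[0x11+4] := {0xdf,0x12,0xca,0x32}
query mem[0x18]=0xdb, mem[0x0f]=0xfb, mem[0x24]=0x32, mem[0x0b]=0xae, mem[0x15]=0xaa

MEM[0x18,0x0f,0x24,0x0b,0x15] = db fb 32 ae aa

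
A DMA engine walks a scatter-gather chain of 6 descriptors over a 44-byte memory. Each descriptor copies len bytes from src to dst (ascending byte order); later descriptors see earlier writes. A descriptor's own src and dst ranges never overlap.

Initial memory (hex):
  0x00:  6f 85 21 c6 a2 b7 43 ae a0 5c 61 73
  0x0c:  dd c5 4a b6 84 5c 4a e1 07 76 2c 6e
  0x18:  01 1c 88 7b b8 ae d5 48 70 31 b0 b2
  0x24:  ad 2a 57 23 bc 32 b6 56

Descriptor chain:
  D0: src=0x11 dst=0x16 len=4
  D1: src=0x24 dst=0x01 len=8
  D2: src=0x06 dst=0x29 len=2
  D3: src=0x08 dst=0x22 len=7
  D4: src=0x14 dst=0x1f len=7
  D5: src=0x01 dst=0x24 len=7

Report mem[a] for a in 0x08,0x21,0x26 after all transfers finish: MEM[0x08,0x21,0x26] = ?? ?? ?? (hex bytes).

  after D0: wrote 4B at 0x16 = 5c4ae107
  after D1: wrote 8B at 0x01 = ad2a5723bc32b656
  after D2: wrote 2B at 0x29 = 32b6
  after D3: wrote 7B at 0x22 = 565c6173ddc54a
  after D4: wrote 7B at 0x1f = 07765c4ae10788
  after D5: wrote 7B at 0x24 = ad2a5723bc32b6
query mem[0x08]=0x56, mem[0x21]=0x5c, mem[0x26]=0x57

MEM[0x08,0x21,0x26] = 56 5c 57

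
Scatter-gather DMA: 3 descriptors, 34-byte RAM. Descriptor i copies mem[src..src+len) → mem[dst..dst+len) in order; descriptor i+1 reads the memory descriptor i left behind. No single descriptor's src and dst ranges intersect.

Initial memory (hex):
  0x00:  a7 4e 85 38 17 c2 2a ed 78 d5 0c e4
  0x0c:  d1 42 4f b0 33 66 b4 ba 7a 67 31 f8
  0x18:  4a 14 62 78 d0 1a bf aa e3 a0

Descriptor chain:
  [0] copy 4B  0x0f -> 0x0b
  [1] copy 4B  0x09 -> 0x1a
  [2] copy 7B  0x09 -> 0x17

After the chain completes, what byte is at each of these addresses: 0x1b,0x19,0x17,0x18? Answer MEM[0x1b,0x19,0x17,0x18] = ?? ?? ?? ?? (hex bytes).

MEM[0x1b,0x19,0x17,0x18] = 66 b0 d5 0c

  after D0: wrote 4B at 0x0b = b03366b4
  after D1: wrote 4B at 0x1a = d50cb033
  after D2: wrote 7B at 0x17 = d50cb03366b4b0
query mem[0x1b]=0x66, mem[0x19]=0xb0, mem[0x17]=0xd5, mem[0x18]=0x0c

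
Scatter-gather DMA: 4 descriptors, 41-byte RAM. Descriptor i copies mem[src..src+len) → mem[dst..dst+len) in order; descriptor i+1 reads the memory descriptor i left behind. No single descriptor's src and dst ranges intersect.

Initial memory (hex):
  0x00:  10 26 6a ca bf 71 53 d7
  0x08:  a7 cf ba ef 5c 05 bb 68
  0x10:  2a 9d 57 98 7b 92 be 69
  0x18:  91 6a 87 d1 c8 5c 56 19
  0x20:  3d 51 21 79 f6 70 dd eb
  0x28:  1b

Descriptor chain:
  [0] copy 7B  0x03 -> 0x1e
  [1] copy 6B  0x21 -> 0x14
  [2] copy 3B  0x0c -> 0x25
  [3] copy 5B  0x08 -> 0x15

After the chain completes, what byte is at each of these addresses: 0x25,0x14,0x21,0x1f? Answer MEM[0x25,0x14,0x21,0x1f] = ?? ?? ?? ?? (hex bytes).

MEM[0x25,0x14,0x21,0x1f] = 5c 53 53 bf

#0 dst[0x1e+7] := {0xca,0xbf,0x71,0x53,0xd7,0xa7,0xcf}
#1 dst[0x14+6] := {0x53,0xd7,0xa7,0xcf,0x70,0xdd}
#2 dst[0x25+3] := {0x5c,0x05,0xbb}
#3 dst[0x15+5] := {0xa7,0xcf,0xba,0xef,0x5c}
query mem[0x25]=0x5c, mem[0x14]=0x53, mem[0x21]=0x53, mem[0x1f]=0xbf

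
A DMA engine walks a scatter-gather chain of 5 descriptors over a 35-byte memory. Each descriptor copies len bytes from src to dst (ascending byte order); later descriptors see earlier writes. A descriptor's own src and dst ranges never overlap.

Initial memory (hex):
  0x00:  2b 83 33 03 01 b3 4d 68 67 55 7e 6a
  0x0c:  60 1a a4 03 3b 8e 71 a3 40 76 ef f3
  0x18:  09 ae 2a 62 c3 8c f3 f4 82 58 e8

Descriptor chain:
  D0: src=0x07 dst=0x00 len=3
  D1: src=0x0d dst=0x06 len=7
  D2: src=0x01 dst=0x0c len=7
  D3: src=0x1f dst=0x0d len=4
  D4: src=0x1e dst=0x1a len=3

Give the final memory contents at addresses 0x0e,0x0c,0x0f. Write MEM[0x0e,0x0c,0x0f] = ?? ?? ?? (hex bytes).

MEM[0x0e,0x0c,0x0f] = 82 67 58

[0] 0x07->0x00 len=3 : 68 67 55
[1] 0x0d->0x06 len=7 : 1a a4 03 3b 8e 71 a3
[2] 0x01->0x0c len=7 : 67 55 03 01 b3 1a a4
[3] 0x1f->0x0d len=4 : f4 82 58 e8
[4] 0x1e->0x1a len=3 : f3 f4 82
query mem[0x0e]=0x82, mem[0x0c]=0x67, mem[0x0f]=0x58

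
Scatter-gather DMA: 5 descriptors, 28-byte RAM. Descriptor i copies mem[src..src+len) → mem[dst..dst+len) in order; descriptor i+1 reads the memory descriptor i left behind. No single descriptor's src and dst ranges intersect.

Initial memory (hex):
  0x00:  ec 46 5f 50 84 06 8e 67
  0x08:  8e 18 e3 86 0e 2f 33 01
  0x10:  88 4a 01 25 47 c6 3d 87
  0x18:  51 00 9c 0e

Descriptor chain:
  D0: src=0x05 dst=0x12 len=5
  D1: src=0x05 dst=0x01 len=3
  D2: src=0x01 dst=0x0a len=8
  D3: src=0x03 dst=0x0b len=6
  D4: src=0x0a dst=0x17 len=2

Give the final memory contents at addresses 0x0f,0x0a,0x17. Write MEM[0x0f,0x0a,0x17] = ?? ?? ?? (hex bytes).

MEM[0x0f,0x0a,0x17] = 67 06 06

  after D0: wrote 5B at 0x12 = 068e678e18
  after D1: wrote 3B at 0x01 = 068e67
  after D2: wrote 8B at 0x0a = 068e6784068e678e
  after D3: wrote 6B at 0x0b = 6784068e678e
  after D4: wrote 2B at 0x17 = 0667
query mem[0x0f]=0x67, mem[0x0a]=0x06, mem[0x17]=0x06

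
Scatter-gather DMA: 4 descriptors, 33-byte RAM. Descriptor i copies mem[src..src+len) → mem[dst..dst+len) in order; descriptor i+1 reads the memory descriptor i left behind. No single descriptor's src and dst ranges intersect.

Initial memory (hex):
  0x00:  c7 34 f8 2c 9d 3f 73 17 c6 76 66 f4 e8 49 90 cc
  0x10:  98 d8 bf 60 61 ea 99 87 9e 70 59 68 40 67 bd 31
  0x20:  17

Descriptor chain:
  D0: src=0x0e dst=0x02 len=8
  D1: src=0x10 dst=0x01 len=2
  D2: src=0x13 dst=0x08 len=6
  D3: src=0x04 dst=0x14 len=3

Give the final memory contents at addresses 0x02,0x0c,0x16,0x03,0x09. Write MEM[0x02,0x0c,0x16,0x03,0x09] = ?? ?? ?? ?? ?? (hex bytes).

[0] 0x0e->0x02 len=8 : 90 cc 98 d8 bf 60 61 ea
[1] 0x10->0x01 len=2 : 98 d8
[2] 0x13->0x08 len=6 : 60 61 ea 99 87 9e
[3] 0x04->0x14 len=3 : 98 d8 bf
query mem[0x02]=0xd8, mem[0x0c]=0x87, mem[0x16]=0xbf, mem[0x03]=0xcc, mem[0x09]=0x61

MEM[0x02,0x0c,0x16,0x03,0x09] = d8 87 bf cc 61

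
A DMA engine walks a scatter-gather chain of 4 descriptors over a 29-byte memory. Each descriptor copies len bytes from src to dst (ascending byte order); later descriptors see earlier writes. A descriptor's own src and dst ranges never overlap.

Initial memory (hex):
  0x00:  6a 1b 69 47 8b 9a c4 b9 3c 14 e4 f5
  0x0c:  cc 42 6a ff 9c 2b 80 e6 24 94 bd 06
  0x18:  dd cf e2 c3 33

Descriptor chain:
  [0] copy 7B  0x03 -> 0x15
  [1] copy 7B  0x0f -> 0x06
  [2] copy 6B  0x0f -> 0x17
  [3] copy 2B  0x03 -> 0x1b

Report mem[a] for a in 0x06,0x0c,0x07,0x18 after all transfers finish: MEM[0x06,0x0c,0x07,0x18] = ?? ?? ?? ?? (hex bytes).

#0 dst[0x15+7] := {0x47,0x8b,0x9a,0xc4,0xb9,0x3c,0x14}
#1 dst[0x06+7] := {0xff,0x9c,0x2b,0x80,0xe6,0x24,0x47}
#2 dst[0x17+6] := {0xff,0x9c,0x2b,0x80,0xe6,0x24}
#3 dst[0x1b+2] := {0x47,0x8b}
query mem[0x06]=0xff, mem[0x0c]=0x47, mem[0x07]=0x9c, mem[0x18]=0x9c

MEM[0x06,0x0c,0x07,0x18] = ff 47 9c 9c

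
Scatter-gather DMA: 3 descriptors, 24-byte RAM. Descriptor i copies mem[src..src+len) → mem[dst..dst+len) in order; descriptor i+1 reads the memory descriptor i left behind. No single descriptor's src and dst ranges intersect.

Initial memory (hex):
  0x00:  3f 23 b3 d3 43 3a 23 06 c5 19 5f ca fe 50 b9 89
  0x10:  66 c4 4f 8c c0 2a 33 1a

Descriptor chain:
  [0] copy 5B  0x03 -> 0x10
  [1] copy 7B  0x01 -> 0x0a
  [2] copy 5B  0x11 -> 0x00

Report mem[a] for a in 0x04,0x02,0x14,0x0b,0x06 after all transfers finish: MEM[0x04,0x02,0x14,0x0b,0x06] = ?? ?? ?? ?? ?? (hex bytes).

MEM[0x04,0x02,0x14,0x0b,0x06] = 2a 23 06 b3 23

[0] 0x03->0x10 len=5 : d3 43 3a 23 06
[1] 0x01->0x0a len=7 : 23 b3 d3 43 3a 23 06
[2] 0x11->0x00 len=5 : 43 3a 23 06 2a
query mem[0x04]=0x2a, mem[0x02]=0x23, mem[0x14]=0x06, mem[0x0b]=0xb3, mem[0x06]=0x23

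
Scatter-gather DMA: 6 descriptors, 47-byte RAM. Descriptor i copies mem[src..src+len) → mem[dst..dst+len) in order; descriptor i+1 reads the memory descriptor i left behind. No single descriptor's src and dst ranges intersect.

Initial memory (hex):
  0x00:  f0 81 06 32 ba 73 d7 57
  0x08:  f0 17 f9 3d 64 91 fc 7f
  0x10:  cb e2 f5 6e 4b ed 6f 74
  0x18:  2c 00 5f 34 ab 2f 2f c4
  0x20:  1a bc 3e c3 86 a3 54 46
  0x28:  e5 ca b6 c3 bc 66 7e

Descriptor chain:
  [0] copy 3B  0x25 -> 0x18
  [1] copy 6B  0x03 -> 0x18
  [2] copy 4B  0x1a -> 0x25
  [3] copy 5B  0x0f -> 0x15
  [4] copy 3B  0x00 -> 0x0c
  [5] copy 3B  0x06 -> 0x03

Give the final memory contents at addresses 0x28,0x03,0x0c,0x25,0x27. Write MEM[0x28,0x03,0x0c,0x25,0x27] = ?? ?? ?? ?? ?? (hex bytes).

D0: mem[0x18..0x1a] <- [a3 54 46]
D1: mem[0x18..0x1d] <- [32 ba 73 d7 57 f0]
D2: mem[0x25..0x28] <- [73 d7 57 f0]
D3: mem[0x15..0x19] <- [7f cb e2 f5 6e]
D4: mem[0x0c..0x0e] <- [f0 81 06]
D5: mem[0x03..0x05] <- [d7 57 f0]
query mem[0x28]=0xf0, mem[0x03]=0xd7, mem[0x0c]=0xf0, mem[0x25]=0x73, mem[0x27]=0x57

MEM[0x28,0x03,0x0c,0x25,0x27] = f0 d7 f0 73 57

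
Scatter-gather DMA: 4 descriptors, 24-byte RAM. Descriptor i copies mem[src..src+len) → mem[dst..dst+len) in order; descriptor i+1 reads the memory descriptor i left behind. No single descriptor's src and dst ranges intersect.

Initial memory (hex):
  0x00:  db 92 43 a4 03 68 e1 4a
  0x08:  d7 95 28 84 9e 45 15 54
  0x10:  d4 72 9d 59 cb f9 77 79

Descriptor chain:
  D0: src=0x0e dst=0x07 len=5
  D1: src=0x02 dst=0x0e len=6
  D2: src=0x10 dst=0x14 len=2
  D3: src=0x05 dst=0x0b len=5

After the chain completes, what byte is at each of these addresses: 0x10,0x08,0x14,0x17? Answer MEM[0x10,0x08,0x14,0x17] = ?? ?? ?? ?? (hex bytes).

MEM[0x10,0x08,0x14,0x17] = 03 54 03 79

D0: mem[0x07..0x0b] <- [15 54 d4 72 9d]
D1: mem[0x0e..0x13] <- [43 a4 03 68 e1 15]
D2: mem[0x14..0x15] <- [03 68]
D3: mem[0x0b..0x0f] <- [68 e1 15 54 d4]
query mem[0x10]=0x03, mem[0x08]=0x54, mem[0x14]=0x03, mem[0x17]=0x79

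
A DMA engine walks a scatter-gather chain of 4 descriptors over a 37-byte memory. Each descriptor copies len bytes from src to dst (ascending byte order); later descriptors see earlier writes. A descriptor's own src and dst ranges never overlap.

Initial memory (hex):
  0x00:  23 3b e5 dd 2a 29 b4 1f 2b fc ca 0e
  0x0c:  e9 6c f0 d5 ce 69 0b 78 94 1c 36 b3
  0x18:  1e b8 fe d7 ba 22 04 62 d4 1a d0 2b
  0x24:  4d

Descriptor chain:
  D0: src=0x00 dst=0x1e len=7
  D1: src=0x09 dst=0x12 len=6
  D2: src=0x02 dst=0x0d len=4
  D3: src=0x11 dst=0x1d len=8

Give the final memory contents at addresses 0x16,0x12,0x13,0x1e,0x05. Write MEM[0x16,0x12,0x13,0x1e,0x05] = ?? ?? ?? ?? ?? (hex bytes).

[0] 0x00->0x1e len=7 : 23 3b e5 dd 2a 29 b4
[1] 0x09->0x12 len=6 : fc ca 0e e9 6c f0
[2] 0x02->0x0d len=4 : e5 dd 2a 29
[3] 0x11->0x1d len=8 : 69 fc ca 0e e9 6c f0 1e
query mem[0x16]=0x6c, mem[0x12]=0xfc, mem[0x13]=0xca, mem[0x1e]=0xfc, mem[0x05]=0x29

MEM[0x16,0x12,0x13,0x1e,0x05] = 6c fc ca fc 29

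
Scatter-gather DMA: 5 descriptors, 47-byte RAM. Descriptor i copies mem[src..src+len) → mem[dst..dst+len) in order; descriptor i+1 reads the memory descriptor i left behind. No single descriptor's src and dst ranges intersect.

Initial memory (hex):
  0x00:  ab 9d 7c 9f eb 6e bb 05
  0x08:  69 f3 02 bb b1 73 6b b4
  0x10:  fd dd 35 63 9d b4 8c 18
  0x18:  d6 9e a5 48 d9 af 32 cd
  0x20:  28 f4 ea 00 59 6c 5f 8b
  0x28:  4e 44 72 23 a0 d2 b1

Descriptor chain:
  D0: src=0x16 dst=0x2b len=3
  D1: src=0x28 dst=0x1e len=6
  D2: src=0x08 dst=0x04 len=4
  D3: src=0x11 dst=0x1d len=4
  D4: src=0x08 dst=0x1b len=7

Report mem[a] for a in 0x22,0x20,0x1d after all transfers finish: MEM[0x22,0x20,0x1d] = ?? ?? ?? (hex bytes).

[0] 0x16->0x2b len=3 : 8c 18 d6
[1] 0x28->0x1e len=6 : 4e 44 72 8c 18 d6
[2] 0x08->0x04 len=4 : 69 f3 02 bb
[3] 0x11->0x1d len=4 : dd 35 63 9d
[4] 0x08->0x1b len=7 : 69 f3 02 bb b1 73 6b
query mem[0x22]=0x18, mem[0x20]=0x73, mem[0x1d]=0x02

MEM[0x22,0x20,0x1d] = 18 73 02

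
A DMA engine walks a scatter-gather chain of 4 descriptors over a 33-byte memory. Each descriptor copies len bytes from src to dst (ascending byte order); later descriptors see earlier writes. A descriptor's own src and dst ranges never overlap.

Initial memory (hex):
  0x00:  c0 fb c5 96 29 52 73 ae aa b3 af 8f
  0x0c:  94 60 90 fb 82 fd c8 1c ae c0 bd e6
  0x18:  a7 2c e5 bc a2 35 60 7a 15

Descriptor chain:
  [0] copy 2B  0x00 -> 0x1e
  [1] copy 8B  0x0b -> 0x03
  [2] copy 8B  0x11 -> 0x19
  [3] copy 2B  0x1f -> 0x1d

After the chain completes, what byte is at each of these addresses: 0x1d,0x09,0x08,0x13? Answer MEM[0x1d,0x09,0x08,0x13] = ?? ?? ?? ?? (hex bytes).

  after D0: wrote 2B at 0x1e = c0fb
  after D1: wrote 8B at 0x03 = 8f946090fb82fdc8
  after D2: wrote 8B at 0x19 = fdc81caec0bde6a7
  after D3: wrote 2B at 0x1d = e6a7
query mem[0x1d]=0xe6, mem[0x09]=0xfd, mem[0x08]=0x82, mem[0x13]=0x1c

MEM[0x1d,0x09,0x08,0x13] = e6 fd 82 1c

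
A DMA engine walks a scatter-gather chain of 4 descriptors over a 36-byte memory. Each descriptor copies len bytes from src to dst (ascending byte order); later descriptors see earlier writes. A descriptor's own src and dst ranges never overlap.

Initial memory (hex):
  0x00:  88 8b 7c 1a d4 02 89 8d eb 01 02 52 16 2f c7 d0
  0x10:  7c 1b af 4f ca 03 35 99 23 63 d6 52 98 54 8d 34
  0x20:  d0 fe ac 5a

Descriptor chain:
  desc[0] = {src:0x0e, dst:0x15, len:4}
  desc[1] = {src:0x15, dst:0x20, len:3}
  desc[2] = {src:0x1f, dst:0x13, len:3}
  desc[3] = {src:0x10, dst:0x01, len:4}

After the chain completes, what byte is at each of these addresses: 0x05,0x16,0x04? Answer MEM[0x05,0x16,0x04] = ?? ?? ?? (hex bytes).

  after D0: wrote 4B at 0x15 = c7d07c1b
  after D1: wrote 3B at 0x20 = c7d07c
  after D2: wrote 3B at 0x13 = 34c7d0
  after D3: wrote 4B at 0x01 = 7c1baf34
query mem[0x05]=0x02, mem[0x16]=0xd0, mem[0x04]=0x34

MEM[0x05,0x16,0x04] = 02 d0 34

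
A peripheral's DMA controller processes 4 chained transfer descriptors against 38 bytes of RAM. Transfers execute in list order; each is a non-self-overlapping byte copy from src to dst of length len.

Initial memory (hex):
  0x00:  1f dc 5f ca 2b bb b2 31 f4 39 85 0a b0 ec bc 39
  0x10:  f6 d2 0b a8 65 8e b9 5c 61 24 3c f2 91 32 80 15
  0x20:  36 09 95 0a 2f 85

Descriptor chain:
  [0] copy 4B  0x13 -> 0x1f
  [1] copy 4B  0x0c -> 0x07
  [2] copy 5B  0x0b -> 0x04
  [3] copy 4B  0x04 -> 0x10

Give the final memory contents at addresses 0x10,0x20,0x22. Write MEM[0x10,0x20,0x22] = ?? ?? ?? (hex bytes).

[0] 0x13->0x1f len=4 : a8 65 8e b9
[1] 0x0c->0x07 len=4 : b0 ec bc 39
[2] 0x0b->0x04 len=5 : 0a b0 ec bc 39
[3] 0x04->0x10 len=4 : 0a b0 ec bc
query mem[0x10]=0x0a, mem[0x20]=0x65, mem[0x22]=0xb9

MEM[0x10,0x20,0x22] = 0a 65 b9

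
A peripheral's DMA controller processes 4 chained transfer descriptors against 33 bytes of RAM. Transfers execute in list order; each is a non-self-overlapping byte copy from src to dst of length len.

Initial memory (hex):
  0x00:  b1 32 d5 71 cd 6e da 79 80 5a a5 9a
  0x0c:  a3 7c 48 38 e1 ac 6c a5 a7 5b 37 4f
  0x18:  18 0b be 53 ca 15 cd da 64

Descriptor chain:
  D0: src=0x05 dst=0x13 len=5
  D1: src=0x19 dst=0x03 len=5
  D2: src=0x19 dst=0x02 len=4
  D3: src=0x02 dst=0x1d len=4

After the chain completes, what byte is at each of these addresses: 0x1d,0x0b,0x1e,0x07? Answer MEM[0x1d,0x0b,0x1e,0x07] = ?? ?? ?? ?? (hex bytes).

[0] 0x05->0x13 len=5 : 6e da 79 80 5a
[1] 0x19->0x03 len=5 : 0b be 53 ca 15
[2] 0x19->0x02 len=4 : 0b be 53 ca
[3] 0x02->0x1d len=4 : 0b be 53 ca
query mem[0x1d]=0x0b, mem[0x0b]=0x9a, mem[0x1e]=0xbe, mem[0x07]=0x15

MEM[0x1d,0x0b,0x1e,0x07] = 0b 9a be 15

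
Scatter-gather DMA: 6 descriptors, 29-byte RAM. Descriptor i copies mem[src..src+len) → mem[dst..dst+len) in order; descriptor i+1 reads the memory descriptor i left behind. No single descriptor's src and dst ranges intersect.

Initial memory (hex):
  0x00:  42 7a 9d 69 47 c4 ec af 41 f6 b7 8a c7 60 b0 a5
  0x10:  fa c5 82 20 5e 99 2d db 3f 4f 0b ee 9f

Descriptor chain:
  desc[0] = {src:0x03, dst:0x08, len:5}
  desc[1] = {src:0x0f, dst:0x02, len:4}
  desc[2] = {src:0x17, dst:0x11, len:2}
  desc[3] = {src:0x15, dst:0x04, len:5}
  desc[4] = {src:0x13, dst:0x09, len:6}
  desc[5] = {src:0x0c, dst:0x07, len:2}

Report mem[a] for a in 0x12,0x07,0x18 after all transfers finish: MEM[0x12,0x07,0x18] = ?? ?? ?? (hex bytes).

MEM[0x12,0x07,0x18] = 3f 2d 3f

#0 dst[0x08+5] := {0x69,0x47,0xc4,0xec,0xaf}
#1 dst[0x02+4] := {0xa5,0xfa,0xc5,0x82}
#2 dst[0x11+2] := {0xdb,0x3f}
#3 dst[0x04+5] := {0x99,0x2d,0xdb,0x3f,0x4f}
#4 dst[0x09+6] := {0x20,0x5e,0x99,0x2d,0xdb,0x3f}
#5 dst[0x07+2] := {0x2d,0xdb}
query mem[0x12]=0x3f, mem[0x07]=0x2d, mem[0x18]=0x3f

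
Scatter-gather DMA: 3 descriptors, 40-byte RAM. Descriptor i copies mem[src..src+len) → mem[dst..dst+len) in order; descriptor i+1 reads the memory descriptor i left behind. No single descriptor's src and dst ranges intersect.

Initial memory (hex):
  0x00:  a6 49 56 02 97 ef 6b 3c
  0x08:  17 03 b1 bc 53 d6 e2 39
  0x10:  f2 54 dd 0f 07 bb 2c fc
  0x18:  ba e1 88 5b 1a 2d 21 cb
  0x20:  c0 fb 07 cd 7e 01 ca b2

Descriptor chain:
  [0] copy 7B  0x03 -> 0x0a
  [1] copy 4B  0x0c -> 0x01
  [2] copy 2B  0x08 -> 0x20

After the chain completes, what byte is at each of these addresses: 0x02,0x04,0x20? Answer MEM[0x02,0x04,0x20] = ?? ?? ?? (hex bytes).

#0 dst[0x0a+7] := {0x02,0x97,0xef,0x6b,0x3c,0x17,0x03}
#1 dst[0x01+4] := {0xef,0x6b,0x3c,0x17}
#2 dst[0x20+2] := {0x17,0x03}
query mem[0x02]=0x6b, mem[0x04]=0x17, mem[0x20]=0x17

MEM[0x02,0x04,0x20] = 6b 17 17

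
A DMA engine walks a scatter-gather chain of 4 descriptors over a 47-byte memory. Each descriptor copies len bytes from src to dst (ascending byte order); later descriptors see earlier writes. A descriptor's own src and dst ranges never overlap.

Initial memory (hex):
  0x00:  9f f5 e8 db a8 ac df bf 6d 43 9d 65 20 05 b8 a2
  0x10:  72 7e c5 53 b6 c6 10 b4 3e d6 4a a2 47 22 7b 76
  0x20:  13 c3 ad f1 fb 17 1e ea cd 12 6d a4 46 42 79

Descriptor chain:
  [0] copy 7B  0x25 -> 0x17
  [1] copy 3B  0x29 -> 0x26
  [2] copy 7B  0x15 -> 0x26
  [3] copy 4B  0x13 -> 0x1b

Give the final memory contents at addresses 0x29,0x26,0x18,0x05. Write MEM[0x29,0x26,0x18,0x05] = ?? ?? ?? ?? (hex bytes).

[0] 0x25->0x17 len=7 : 17 1e ea cd 12 6d a4
[1] 0x29->0x26 len=3 : 12 6d a4
[2] 0x15->0x26 len=7 : c6 10 17 1e ea cd 12
[3] 0x13->0x1b len=4 : 53 b6 c6 10
query mem[0x29]=0x1e, mem[0x26]=0xc6, mem[0x18]=0x1e, mem[0x05]=0xac

MEM[0x29,0x26,0x18,0x05] = 1e c6 1e ac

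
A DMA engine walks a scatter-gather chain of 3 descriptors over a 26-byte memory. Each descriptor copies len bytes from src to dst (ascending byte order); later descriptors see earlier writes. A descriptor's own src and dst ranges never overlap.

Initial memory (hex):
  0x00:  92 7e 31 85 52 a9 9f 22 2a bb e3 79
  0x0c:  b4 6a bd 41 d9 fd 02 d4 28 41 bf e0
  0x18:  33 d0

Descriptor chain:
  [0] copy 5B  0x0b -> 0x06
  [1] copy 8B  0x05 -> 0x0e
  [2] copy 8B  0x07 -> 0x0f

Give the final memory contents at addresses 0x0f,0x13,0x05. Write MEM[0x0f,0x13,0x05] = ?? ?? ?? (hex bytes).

MEM[0x0f,0x13,0x05] = b4 79 a9

[0] 0x0b->0x06 len=5 : 79 b4 6a bd 41
[1] 0x05->0x0e len=8 : a9 79 b4 6a bd 41 79 b4
[2] 0x07->0x0f len=8 : b4 6a bd 41 79 b4 6a a9
query mem[0x0f]=0xb4, mem[0x13]=0x79, mem[0x05]=0xa9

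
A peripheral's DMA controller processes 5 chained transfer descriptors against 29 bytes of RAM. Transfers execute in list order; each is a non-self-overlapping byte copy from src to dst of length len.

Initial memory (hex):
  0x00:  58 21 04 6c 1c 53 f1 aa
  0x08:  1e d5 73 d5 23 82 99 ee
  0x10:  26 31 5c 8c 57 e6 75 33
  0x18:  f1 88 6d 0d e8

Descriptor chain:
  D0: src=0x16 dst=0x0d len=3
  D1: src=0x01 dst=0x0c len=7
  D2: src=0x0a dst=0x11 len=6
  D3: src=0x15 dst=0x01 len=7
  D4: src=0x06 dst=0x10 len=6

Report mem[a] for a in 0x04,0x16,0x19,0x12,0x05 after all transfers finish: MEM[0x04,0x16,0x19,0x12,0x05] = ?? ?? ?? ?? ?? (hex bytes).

MEM[0x04,0x16,0x19,0x12,0x05] = f1 1c 88 1e 88

#0 dst[0x0d+3] := {0x75,0x33,0xf1}
#1 dst[0x0c+7] := {0x21,0x04,0x6c,0x1c,0x53,0xf1,0xaa}
#2 dst[0x11+6] := {0x73,0xd5,0x21,0x04,0x6c,0x1c}
#3 dst[0x01+7] := {0x6c,0x1c,0x33,0xf1,0x88,0x6d,0x0d}
#4 dst[0x10+6] := {0x6d,0x0d,0x1e,0xd5,0x73,0xd5}
query mem[0x04]=0xf1, mem[0x16]=0x1c, mem[0x19]=0x88, mem[0x12]=0x1e, mem[0x05]=0x88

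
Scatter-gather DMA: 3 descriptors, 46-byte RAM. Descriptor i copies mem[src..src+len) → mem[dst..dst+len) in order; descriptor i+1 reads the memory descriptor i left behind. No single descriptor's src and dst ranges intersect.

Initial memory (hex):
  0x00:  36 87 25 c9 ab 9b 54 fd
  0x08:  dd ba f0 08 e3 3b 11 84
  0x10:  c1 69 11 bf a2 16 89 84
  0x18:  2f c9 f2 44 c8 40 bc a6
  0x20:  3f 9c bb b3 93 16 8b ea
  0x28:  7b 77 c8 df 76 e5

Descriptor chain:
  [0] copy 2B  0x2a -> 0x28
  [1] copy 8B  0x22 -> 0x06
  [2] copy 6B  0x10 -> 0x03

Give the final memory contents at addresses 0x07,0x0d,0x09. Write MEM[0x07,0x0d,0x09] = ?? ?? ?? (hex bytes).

#0 dst[0x28+2] := {0xc8,0xdf}
#1 dst[0x06+8] := {0xbb,0xb3,0x93,0x16,0x8b,0xea,0xc8,0xdf}
#2 dst[0x03+6] := {0xc1,0x69,0x11,0xbf,0xa2,0x16}
query mem[0x07]=0xa2, mem[0x0d]=0xdf, mem[0x09]=0x16

MEM[0x07,0x0d,0x09] = a2 df 16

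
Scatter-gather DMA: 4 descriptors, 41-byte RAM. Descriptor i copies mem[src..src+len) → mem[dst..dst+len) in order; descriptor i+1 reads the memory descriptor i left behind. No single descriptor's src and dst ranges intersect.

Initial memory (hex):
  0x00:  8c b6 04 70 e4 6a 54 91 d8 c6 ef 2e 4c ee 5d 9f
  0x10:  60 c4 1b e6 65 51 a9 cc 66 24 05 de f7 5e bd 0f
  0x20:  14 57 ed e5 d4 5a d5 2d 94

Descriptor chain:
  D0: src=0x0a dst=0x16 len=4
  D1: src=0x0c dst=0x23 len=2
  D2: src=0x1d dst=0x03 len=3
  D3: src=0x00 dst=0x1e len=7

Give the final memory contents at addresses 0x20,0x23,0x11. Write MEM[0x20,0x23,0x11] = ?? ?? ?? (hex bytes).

[0] 0x0a->0x16 len=4 : ef 2e 4c ee
[1] 0x0c->0x23 len=2 : 4c ee
[2] 0x1d->0x03 len=3 : 5e bd 0f
[3] 0x00->0x1e len=7 : 8c b6 04 5e bd 0f 54
query mem[0x20]=0x04, mem[0x23]=0x0f, mem[0x11]=0xc4

MEM[0x20,0x23,0x11] = 04 0f c4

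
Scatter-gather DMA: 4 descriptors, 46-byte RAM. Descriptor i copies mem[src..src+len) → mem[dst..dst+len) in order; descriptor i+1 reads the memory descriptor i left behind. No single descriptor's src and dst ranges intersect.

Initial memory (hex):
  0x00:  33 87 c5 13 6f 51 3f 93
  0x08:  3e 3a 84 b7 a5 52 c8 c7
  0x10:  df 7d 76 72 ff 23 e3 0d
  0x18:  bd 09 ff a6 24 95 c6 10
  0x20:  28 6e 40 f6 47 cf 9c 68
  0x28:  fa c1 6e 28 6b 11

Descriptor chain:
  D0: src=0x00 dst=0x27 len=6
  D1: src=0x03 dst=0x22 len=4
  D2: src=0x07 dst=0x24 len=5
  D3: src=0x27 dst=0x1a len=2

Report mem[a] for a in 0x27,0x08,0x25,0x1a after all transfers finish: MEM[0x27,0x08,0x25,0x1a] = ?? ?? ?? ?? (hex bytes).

  after D0: wrote 6B at 0x27 = 3387c5136f51
  after D1: wrote 4B at 0x22 = 136f513f
  after D2: wrote 5B at 0x24 = 933e3a84b7
  after D3: wrote 2B at 0x1a = 84b7
query mem[0x27]=0x84, mem[0x08]=0x3e, mem[0x25]=0x3e, mem[0x1a]=0x84

MEM[0x27,0x08,0x25,0x1a] = 84 3e 3e 84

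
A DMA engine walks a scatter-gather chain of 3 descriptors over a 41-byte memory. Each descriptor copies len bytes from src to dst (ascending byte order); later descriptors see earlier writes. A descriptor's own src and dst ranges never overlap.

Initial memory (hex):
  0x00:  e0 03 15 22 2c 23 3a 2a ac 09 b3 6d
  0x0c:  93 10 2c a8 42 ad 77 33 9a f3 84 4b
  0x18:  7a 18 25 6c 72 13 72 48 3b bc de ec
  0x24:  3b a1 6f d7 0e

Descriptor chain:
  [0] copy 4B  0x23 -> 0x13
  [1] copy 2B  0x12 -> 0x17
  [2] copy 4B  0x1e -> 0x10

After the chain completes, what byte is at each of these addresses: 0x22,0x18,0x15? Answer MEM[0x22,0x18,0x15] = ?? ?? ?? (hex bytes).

MEM[0x22,0x18,0x15] = de ec a1

[0] 0x23->0x13 len=4 : ec 3b a1 6f
[1] 0x12->0x17 len=2 : 77 ec
[2] 0x1e->0x10 len=4 : 72 48 3b bc
query mem[0x22]=0xde, mem[0x18]=0xec, mem[0x15]=0xa1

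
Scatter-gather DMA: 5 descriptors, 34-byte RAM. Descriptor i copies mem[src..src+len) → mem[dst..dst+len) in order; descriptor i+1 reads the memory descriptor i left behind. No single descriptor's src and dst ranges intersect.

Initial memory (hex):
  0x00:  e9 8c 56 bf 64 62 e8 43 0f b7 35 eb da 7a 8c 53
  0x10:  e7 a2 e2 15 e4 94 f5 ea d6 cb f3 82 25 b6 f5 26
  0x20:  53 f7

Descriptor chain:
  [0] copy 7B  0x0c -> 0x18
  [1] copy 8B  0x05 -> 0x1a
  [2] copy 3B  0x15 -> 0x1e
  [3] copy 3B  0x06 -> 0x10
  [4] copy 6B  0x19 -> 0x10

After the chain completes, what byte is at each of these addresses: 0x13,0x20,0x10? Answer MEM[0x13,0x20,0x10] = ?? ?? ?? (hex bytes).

MEM[0x13,0x20,0x10] = 43 ea 7a

  after D0: wrote 7B at 0x18 = da7a8c53e7a2e2
  after D1: wrote 8B at 0x1a = 62e8430fb735ebda
  after D2: wrote 3B at 0x1e = 94f5ea
  after D3: wrote 3B at 0x10 = e8430f
  after D4: wrote 6B at 0x10 = 7a62e8430f94
query mem[0x13]=0x43, mem[0x20]=0xea, mem[0x10]=0x7a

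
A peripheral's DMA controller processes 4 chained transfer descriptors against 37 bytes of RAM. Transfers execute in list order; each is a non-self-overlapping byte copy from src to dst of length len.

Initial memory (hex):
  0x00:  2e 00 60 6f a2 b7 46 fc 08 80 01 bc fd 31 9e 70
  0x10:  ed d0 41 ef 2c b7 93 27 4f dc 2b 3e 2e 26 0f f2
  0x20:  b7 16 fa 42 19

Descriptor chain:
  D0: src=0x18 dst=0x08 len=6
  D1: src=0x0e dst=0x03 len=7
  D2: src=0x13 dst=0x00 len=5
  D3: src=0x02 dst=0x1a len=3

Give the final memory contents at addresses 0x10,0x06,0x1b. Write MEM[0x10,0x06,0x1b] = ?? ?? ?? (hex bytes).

MEM[0x10,0x06,0x1b] = ed d0 93

#0 dst[0x08+6] := {0x4f,0xdc,0x2b,0x3e,0x2e,0x26}
#1 dst[0x03+7] := {0x9e,0x70,0xed,0xd0,0x41,0xef,0x2c}
#2 dst[0x00+5] := {0xef,0x2c,0xb7,0x93,0x27}
#3 dst[0x1a+3] := {0xb7,0x93,0x27}
query mem[0x10]=0xed, mem[0x06]=0xd0, mem[0x1b]=0x93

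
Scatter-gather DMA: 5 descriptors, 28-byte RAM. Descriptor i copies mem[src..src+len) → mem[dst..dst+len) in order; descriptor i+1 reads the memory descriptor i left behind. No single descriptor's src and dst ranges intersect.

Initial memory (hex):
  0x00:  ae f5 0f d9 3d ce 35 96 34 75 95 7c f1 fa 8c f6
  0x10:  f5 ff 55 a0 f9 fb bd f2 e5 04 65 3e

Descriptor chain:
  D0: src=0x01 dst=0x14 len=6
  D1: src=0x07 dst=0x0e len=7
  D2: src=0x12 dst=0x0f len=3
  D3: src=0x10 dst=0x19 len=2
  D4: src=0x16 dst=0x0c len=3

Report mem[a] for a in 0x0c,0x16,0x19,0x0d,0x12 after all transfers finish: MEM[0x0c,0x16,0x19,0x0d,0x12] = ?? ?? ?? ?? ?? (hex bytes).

[0] 0x01->0x14 len=6 : f5 0f d9 3d ce 35
[1] 0x07->0x0e len=7 : 96 34 75 95 7c f1 fa
[2] 0x12->0x0f len=3 : 7c f1 fa
[3] 0x10->0x19 len=2 : f1 fa
[4] 0x16->0x0c len=3 : d9 3d ce
query mem[0x0c]=0xd9, mem[0x16]=0xd9, mem[0x19]=0xf1, mem[0x0d]=0x3d, mem[0x12]=0x7c

MEM[0x0c,0x16,0x19,0x0d,0x12] = d9 d9 f1 3d 7c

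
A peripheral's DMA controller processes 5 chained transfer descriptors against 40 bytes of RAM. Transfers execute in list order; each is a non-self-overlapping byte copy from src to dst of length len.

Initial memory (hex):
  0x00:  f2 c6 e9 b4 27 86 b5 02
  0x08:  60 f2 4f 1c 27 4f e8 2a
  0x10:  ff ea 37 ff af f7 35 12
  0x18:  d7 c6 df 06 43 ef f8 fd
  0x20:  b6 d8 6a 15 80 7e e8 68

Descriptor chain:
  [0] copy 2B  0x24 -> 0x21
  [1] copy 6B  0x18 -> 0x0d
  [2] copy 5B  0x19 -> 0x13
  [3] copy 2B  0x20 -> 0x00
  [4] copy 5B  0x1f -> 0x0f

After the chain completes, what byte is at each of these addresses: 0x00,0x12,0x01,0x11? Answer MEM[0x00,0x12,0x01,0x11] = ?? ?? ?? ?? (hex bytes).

#0 dst[0x21+2] := {0x80,0x7e}
#1 dst[0x0d+6] := {0xd7,0xc6,0xdf,0x06,0x43,0xef}
#2 dst[0x13+5] := {0xc6,0xdf,0x06,0x43,0xef}
#3 dst[0x00+2] := {0xb6,0x80}
#4 dst[0x0f+5] := {0xfd,0xb6,0x80,0x7e,0x15}
query mem[0x00]=0xb6, mem[0x12]=0x7e, mem[0x01]=0x80, mem[0x11]=0x80

MEM[0x00,0x12,0x01,0x11] = b6 7e 80 80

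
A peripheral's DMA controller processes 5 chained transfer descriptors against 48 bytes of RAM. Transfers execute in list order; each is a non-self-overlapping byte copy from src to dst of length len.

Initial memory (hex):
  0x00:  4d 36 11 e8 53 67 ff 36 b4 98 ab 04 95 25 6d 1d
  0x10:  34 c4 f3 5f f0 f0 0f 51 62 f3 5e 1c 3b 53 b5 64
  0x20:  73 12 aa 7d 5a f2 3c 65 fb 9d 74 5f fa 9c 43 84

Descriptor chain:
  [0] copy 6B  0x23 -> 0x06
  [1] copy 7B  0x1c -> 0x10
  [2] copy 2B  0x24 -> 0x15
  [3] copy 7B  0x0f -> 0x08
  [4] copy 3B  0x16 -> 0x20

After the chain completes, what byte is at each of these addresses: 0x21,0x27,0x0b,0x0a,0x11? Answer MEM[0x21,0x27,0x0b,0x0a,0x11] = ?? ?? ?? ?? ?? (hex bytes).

  after D0: wrote 6B at 0x06 = 7d5af23c65fb
  after D1: wrote 7B at 0x10 = 3b53b5647312aa
  after D2: wrote 2B at 0x15 = 5af2
  after D3: wrote 7B at 0x08 = 1d3b53b564735a
  after D4: wrote 3B at 0x20 = f25162
query mem[0x21]=0x51, mem[0x27]=0x65, mem[0x0b]=0xb5, mem[0x0a]=0x53, mem[0x11]=0x53

MEM[0x21,0x27,0x0b,0x0a,0x11] = 51 65 b5 53 53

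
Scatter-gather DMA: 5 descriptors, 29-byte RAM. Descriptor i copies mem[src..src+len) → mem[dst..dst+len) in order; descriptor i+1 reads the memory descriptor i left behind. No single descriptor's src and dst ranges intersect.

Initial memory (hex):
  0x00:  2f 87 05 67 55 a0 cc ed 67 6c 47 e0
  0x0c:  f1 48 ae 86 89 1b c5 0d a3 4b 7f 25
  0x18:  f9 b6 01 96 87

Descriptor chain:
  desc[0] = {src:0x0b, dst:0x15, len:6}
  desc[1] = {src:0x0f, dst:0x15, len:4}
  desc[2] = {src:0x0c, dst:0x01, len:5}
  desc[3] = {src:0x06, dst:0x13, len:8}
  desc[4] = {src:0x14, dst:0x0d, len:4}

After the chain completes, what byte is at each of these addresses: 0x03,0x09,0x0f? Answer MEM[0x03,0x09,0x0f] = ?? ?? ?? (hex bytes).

MEM[0x03,0x09,0x0f] = ae 6c 6c

#0 dst[0x15+6] := {0xe0,0xf1,0x48,0xae,0x86,0x89}
#1 dst[0x15+4] := {0x86,0x89,0x1b,0xc5}
#2 dst[0x01+5] := {0xf1,0x48,0xae,0x86,0x89}
#3 dst[0x13+8] := {0xcc,0xed,0x67,0x6c,0x47,0xe0,0xf1,0x48}
#4 dst[0x0d+4] := {0xed,0x67,0x6c,0x47}
query mem[0x03]=0xae, mem[0x09]=0x6c, mem[0x0f]=0x6c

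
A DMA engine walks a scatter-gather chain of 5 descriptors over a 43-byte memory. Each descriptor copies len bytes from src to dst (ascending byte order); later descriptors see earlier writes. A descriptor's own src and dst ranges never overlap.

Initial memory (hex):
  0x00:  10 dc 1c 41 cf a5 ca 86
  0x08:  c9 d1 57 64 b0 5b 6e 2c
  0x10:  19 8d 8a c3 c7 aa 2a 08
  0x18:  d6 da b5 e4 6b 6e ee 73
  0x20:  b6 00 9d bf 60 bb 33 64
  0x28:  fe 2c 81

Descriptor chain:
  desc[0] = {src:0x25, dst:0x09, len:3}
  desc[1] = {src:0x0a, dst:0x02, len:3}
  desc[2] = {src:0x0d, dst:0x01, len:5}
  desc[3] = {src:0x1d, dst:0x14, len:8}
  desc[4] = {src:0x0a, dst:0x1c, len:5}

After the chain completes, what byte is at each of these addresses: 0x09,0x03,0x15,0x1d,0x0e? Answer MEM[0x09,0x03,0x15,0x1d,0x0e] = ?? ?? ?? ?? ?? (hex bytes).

MEM[0x09,0x03,0x15,0x1d,0x0e] = bb 2c ee 64 6e

  after D0: wrote 3B at 0x09 = bb3364
  after D1: wrote 3B at 0x02 = 3364b0
  after D2: wrote 5B at 0x01 = 5b6e2c198d
  after D3: wrote 8B at 0x14 = 6eee73b6009dbf60
  after D4: wrote 5B at 0x1c = 3364b05b6e
query mem[0x09]=0xbb, mem[0x03]=0x2c, mem[0x15]=0xee, mem[0x1d]=0x64, mem[0x0e]=0x6e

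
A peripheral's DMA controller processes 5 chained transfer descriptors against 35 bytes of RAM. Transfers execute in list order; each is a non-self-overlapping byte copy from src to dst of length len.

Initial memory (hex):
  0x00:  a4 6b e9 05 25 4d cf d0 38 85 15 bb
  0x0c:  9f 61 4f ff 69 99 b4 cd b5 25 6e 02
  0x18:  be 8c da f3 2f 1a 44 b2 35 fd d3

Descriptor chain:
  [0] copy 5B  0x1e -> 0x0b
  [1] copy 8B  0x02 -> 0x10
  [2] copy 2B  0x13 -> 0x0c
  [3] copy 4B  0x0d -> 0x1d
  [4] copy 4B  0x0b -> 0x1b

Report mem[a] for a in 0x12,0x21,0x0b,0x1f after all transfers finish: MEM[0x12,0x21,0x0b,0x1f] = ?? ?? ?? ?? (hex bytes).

  after D0: wrote 5B at 0x0b = 44b235fdd3
  after D1: wrote 8B at 0x10 = e905254dcfd03885
  after D2: wrote 2B at 0x0c = 4dcf
  after D3: wrote 4B at 0x1d = cffdd3e9
  after D4: wrote 4B at 0x1b = 444dcffd
query mem[0x12]=0x25, mem[0x21]=0xfd, mem[0x0b]=0x44, mem[0x1f]=0xd3

MEM[0x12,0x21,0x0b,0x1f] = 25 fd 44 d3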